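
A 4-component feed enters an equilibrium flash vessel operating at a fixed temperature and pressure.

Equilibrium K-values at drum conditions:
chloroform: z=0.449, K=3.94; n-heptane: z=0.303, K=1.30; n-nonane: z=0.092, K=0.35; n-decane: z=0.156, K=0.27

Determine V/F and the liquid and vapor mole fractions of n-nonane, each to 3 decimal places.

Iterate (Newton) starting at V/F = 0.5:
  V/F = 0.500: g = 0.3455, g' = -0.948 → V/F = 0.864
Converged at V/F = 0.864.
Compositions from xᵢ = zᵢ/(1+V/F(Kᵢ−1)), yᵢ = Kᵢxᵢ:
  chloroform: x = 0.127, y = 0.500
  n-heptane: x = 0.241, y = 0.313
  n-nonane: x = 0.210, y = 0.073
  n-decane: x = 0.423, y = 0.114

V/F = 0.864, x_n-nonane = 0.210, y_n-nonane = 0.073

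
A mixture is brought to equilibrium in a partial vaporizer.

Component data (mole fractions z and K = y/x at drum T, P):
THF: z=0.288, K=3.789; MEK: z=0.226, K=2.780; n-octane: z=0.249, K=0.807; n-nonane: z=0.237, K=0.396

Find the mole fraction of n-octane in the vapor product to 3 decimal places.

y_n-octane = 0.244

Rachford–Rice: g(ψ) = Σ zᵢ(Kᵢ−1)/(1+ψ(Kᵢ−1)) = 0.
Check two-phase: ΣzᵢKᵢ = 2.014 > 1 and Σzᵢ/Kᵢ = 1.064 > 1, so g(0) = 1.014 > 0 and g(1) = -0.064 < 0.
Iterate (Newton) starting at ψ = 0.5:
  ψ = 0.500: g = 0.2900, g' = -0.780 → ψ = 0.872
  ψ = 0.872: g = 0.0316, g' = -0.699 → ψ = 0.917
  ψ = 0.917: g = -0.0006, g' = -0.728 → ψ = 0.916
Converged at ψ = 0.916.
Compositions from xᵢ = zᵢ/(1+ψ(Kᵢ−1)), yᵢ = Kᵢxᵢ:
  THF: x = 0.081, y = 0.307
  MEK: x = 0.086, y = 0.239
  n-octane: x = 0.302, y = 0.244
  n-nonane: x = 0.531, y = 0.210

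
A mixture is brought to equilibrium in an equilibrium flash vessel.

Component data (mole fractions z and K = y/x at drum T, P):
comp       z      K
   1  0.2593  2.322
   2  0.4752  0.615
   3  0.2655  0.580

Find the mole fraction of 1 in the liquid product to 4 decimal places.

x_1 = 0.2312

Material balance + equilibrium reduce to Σ zᵢ(Kᵢ−1)/(1+V/F(Kᵢ−1)) = 0.
g(0) = ΣzᵢKᵢ − 1 = 0.0483 and g(1) = 1 − Σzᵢ/Kᵢ = -0.3421, so a root lies in (0, 1).
Newton–Raphson from V/F = 0.41:
  V/F = 0.4100: g = -0.12965, g' = -0.3582 → V/F = 0.0481
  V/F = 0.0481: g = 0.02209, g' = -0.5225 → V/F = 0.0904
  V/F = 0.0904: g = 0.00076, g' = -0.4878 → V/F = 0.0919
Converged at V/F = 0.0919.
Compositions from xᵢ = zᵢ/(1+V/F(Kᵢ−1)), yᵢ = Kᵢxᵢ:
  1: x = 0.2312, y = 0.5369
  2: x = 0.4926, y = 0.3030
  3: x = 0.2762, y = 0.1602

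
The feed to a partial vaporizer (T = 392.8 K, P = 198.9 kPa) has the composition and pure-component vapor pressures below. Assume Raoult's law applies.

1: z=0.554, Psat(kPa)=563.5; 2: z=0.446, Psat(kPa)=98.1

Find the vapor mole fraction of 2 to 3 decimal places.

Raoult's law: Kᵢ = Pᵢˢᵃᵗ/P = Pᵢˢᵃᵗ/198.9.
  K_1 = 563.5/198.9 = 2.83308, K_2 = 98.1/198.9 = 0.49321
Rachford–Rice: g(V/F) = Σ zᵢ(Kᵢ−1)/(1+V/F(Kᵢ−1)) = 0.
g(0) = ΣzᵢKᵢ − 1 = 0.790 and g(1) = 1 − Σzᵢ/Kᵢ = -0.100, so a root lies in (0, 1).
Binary case is linear: z₁(K₁−1)(1+V/F(K₂−1)) + z₂(K₂−1)(1+V/F(K₁−1)) = 0
⇒ V/F = [z₁(K₁−1)+z₂(K₂−1)] / [−(K₁−1)(K₂−1)] = 0.7895/0.9290 = 0.850
Compositions from xᵢ = zᵢ/(1+V/F(Kᵢ−1)), yᵢ = Kᵢxᵢ:
  1: x = 0.217, y = 0.614
  2: x = 0.783, y = 0.386

y_2 = 0.386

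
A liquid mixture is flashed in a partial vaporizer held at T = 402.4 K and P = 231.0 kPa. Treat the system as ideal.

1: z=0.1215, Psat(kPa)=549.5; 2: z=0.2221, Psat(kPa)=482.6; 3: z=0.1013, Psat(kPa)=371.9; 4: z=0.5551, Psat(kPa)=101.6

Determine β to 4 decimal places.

Raoult's law: Kᵢ = Pᵢˢᵃᵗ/P = Pᵢˢᵃᵗ/231.0.
  K_1 = 549.5/231.0 = 2.378788, K_2 = 482.6/231.0 = 2.089177, K_3 = 371.9/231.0 = 1.609957, K_4 = 101.6/231.0 = 0.439827
Rachford–Rice: g(β) = Σ zᵢ(Kᵢ−1)/(1+β(Kᵢ−1)) = 0.
Feasibility: ΣzᵢKᵢ = 1.1603, Σzᵢ/Kᵢ = 1.4824 — both > 1, two phases present.
Iterate (Newton) starting at β = 0.5:
  β = 0.5000: g = -0.12880, g' = -0.5496 → β = 0.2656
  β = 0.2656: g = -0.00190, g' = -0.5506 → β = 0.2622
Converged at β = 0.2622.

β = 0.2622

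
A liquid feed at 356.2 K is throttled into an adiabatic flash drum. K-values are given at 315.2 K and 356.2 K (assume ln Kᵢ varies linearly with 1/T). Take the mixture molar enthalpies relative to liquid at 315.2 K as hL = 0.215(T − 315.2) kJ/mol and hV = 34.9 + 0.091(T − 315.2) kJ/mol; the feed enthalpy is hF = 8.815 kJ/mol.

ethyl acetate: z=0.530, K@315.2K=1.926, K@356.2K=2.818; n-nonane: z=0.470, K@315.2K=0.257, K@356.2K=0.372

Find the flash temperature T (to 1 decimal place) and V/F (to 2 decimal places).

T = 317.7 K, V/F = 0.24

Adiabatic flash: solve Rachford–Rice at each trial T, then check hF = ψ·hV(T) + (1−ψ)·hL(T).
  T = 315.2 K: K = (1.926, 0.257), RR gives ψ = 0.206, H_out = 7.181 kJ/mol
  T = 356.2 K: K = (2.818, 0.372), RR gives ψ = 0.585, H_out = 26.270 kJ/mol
  T = 335.7 K: K = (2.357, 0.313), RR gives ψ = 0.425, H_out = 18.152 kJ/mol
  T = 325.4 K: K = (2.136, 0.284), RR gives ψ = 0.327, H_out = 13.187 kJ/mol
  T = 320.3 K: K = (2.030, 0.270), RR gives ψ = 0.270, H_out = 10.357 kJ/mol
  T = 317.8 K: K = (1.979, 0.264), RR gives ψ = 0.240, H_out = 8.850 kJ/mol
  T = 316.5 K: K = (1.952, 0.260), RR gives ψ = 0.223, H_out = 8.029 kJ/mol
Linear interpolation between T = 316.5 (H_out = 8.029) and T = 317.8 (H_out = 8.850) on hF = 8.815 gives T ≈ 317.7 K, at which ψ = 0.24.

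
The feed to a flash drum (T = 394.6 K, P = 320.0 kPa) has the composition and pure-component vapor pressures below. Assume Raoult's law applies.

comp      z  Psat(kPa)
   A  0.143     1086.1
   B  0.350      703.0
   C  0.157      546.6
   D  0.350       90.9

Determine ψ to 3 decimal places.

ψ = 0.625

Raoult's law: Kᵢ = Pᵢˢᵃᵗ/P = Pᵢˢᵃᵗ/320.0.
  K_A = 1086.1/320.0 = 3.39406, K_B = 703.0/320.0 = 2.19687, K_C = 546.6/320.0 = 1.70813, K_D = 90.9/320.0 = 0.28406
Rachford–Rice: g(ψ) = Σ zᵢ(Kᵢ−1)/(1+ψ(Kᵢ−1)) = 0.
Check two-phase: ΣzᵢKᵢ = 1.622 > 1 and Σzᵢ/Kᵢ = 1.525 > 1, so g(0) = 0.622 > 0 and g(1) = -0.525 < 0.
Newton iteration, ψ⁰ = 0.5:
  ψ = 0.500: g = 0.1097, g' = -0.844 → ψ = 0.630
  ψ = 0.630: g = -0.0042, g' = -0.926 → ψ = 0.625
Converged at ψ = 0.625.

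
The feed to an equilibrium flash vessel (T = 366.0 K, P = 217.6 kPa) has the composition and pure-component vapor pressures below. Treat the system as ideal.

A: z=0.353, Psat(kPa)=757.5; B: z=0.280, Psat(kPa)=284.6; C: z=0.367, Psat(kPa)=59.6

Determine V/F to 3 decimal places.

Raoult's law: Kᵢ = Pᵢˢᵃᵗ/P = Pᵢˢᵃᵗ/217.6.
  K_A = 757.5/217.6 = 3.48116, K_B = 284.6/217.6 = 1.30790, K_C = 59.6/217.6 = 0.27390
Material balance + equilibrium reduce to Σ zᵢ(Kᵢ−1)/(1+V/F(Kᵢ−1)) = 0.
g(0) = ΣzᵢKᵢ − 1 = 0.696 and g(1) = 1 − Σzᵢ/Kᵢ = -0.655, so a root lies in (0, 1).
Iterate (Newton) starting at V/F = 0.5:
  V/F = 0.500: g = 0.0472, g' = -0.930 → V/F = 0.551
  V/F = 0.551: g = -0.0003, g' = -0.945 → V/F = 0.550
Converged at V/F = 0.550.

V/F = 0.550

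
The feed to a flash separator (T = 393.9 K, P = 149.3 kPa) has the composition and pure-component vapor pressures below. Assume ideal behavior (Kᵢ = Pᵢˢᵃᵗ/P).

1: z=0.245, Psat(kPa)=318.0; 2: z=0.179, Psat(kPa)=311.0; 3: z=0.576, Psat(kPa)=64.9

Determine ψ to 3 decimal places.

ψ = 0.231

Raoult's law: Kᵢ = Pᵢˢᵃᵗ/P = Pᵢˢᵃᵗ/149.3.
  K_1 = 318.0/149.3 = 2.12994, K_2 = 311.0/149.3 = 2.08305, K_3 = 64.9/149.3 = 0.43470
Iterate (Newton) starting at ψ = 0.58:
  ψ = 0.580: g = -0.1982, g' = -0.601 → ψ = 0.250
  ψ = 0.250: g = -0.0109, g' = -0.570 → ψ = 0.231
Converged at ψ = 0.231.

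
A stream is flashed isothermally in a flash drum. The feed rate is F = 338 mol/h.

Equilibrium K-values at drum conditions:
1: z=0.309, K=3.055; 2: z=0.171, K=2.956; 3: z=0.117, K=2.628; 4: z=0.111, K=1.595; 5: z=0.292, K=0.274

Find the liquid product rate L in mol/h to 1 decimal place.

Let ψ = V/F and solve Σ zᵢ(Kᵢ−1)/(1+ψ(Kᵢ−1)) = 0.
Check two-phase: ΣzᵢKᵢ = 2.014 > 1 and Σzᵢ/Kᵢ = 1.339 > 1, so g(0) = 1.014 > 0 and g(1) = -0.339 < 0.
Newton iteration, ψ⁰ = 0.5:
  ψ = 0.500: g = 0.3054, g' = -0.982 → ψ = 0.811
  ψ = 0.811: g = -0.0216, g' = -1.267 → ψ = 0.794
Converged at ψ = 0.794.
Then V = ψ·F = 0.7938·338 = 268.3 mol/h and L = F − V = 69.7 mol/h.

L = 69.7 mol/h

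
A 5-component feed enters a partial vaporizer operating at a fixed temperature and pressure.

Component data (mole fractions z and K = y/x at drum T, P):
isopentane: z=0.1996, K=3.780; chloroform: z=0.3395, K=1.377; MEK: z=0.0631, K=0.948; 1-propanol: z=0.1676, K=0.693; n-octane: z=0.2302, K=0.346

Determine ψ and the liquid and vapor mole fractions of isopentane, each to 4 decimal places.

Iterate (Newton) starting at ψ = 0.36:
  ψ = 0.3600: g = 0.13193, g' = -0.6113 → ψ = 0.5758
  ψ = 0.5758: g = 0.01115, g' = -0.5375 → ψ = 0.5965
Converged at ψ = 0.5965.
Compositions from xᵢ = zᵢ/(1+ψ(Kᵢ−1)), yᵢ = Kᵢxᵢ:
  isopentane: x = 0.0751, y = 0.2838
  chloroform: x = 0.2772, y = 0.3817
  MEK: x = 0.0651, y = 0.0617
  1-propanol: x = 0.2052, y = 0.1422
  n-octane: x = 0.3775, y = 0.1306

ψ = 0.5965, x_isopentane = 0.0751, y_isopentane = 0.2838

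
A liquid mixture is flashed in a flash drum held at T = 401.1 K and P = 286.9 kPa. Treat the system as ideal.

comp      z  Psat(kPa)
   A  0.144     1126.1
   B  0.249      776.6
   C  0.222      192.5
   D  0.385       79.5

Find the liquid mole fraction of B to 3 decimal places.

Raoult's law: Kᵢ = Pᵢˢᵃᵗ/P = Pᵢˢᵃᵗ/286.9.
  K_A = 1126.1/286.9 = 3.92506, K_B = 776.6/286.9 = 2.70687, K_C = 192.5/286.9 = 0.67097, K_D = 79.5/286.9 = 0.27710
Material balance + equilibrium reduce to Σ zᵢ(Kᵢ−1)/(1+ψ(Kᵢ−1)) = 0.
Check two-phase: ΣzᵢKᵢ = 1.495 > 1 and Σzᵢ/Kᵢ = 1.849 > 1, so g(0) = 0.495 > 0 and g(1) = -0.849 < 0.
Newton–Raphson from ψ = 0.61:
  ψ = 0.610: g = -0.2297, g' = -1.014 → ψ = 0.384
  ψ = 0.384: g = -0.0133, g' = -0.955 → ψ = 0.370
Converged at ψ = 0.370.
Compositions from xᵢ = zᵢ/(1+ψ(Kᵢ−1)), yᵢ = Kᵢxᵢ:
  A: x = 0.069, y = 0.272
  B: x = 0.153, y = 0.413
  C: x = 0.253, y = 0.170
  D: x = 0.525, y = 0.146

x_B = 0.153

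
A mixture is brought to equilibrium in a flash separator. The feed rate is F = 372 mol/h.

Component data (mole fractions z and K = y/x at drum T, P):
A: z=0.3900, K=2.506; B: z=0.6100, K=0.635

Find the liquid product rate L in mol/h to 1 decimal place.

L = 125.2 mol/h

Let ψ = V/F and solve Σ zᵢ(Kᵢ−1)/(1+ψ(Kᵢ−1)) = 0.
Check two-phase: ΣzᵢKᵢ = 1.3647 > 1 and Σzᵢ/Kᵢ = 1.1163 > 1, so g(0) = 0.3647 > 0 and g(1) = -0.1163 < 0.
Newton iteration, ψ⁰ = 0.67:
  ψ = 0.6700: g = -0.00237, g' = -0.3616 → ψ = 0.6634
Converged at ψ = 0.6634.
Then V = ψ·F = 0.6634·372 = 246.8 mol/h and L = F − V = 125.2 mol/h.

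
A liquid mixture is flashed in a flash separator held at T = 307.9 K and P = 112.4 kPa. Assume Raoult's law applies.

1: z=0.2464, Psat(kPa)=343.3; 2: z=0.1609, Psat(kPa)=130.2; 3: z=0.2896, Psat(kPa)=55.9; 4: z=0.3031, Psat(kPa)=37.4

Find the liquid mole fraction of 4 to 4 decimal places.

x_4 = 0.3459

Raoult's law: Kᵢ = Pᵢˢᵃᵗ/P = Pᵢˢᵃᵗ/112.4.
  K_1 = 343.3/112.4 = 3.054270, K_2 = 130.2/112.4 = 1.158363, K_3 = 55.9/112.4 = 0.497331, K_4 = 37.4/112.4 = 0.332740
Rachford–Rice: g(V/F) = Σ zᵢ(Kᵢ−1)/(1+V/F(Kᵢ−1)) = 0.
g(0) = ΣzᵢKᵢ − 1 = 0.1838 and g(1) = 1 − Σzᵢ/Kᵢ = -0.7128, so a root lies in (0, 1).
Iterate (Newton) starting at V/F = 0.5:
  V/F = 0.5000: g = -0.22464, g' = -0.6910 → V/F = 0.1749
  V/F = 0.1749: g = 0.00861, g' = -0.8275 → V/F = 0.1853
  V/F = 0.1853: g = 0.00007, g' = -0.8140 → V/F = 0.1854
Converged at V/F = 0.1854.
Compositions from xᵢ = zᵢ/(1+V/F(Kᵢ−1)), yᵢ = Kᵢxᵢ:
  1: x = 0.1784, y = 0.5450
  2: x = 0.1563, y = 0.1811
  3: x = 0.3194, y = 0.1588
  4: x = 0.3459, y = 0.1151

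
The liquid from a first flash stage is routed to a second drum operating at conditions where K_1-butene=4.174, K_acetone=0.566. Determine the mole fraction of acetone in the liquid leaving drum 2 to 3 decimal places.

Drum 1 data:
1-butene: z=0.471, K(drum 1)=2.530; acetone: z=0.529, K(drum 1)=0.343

Drum 1:
Iterate (Newton) starting at ψ₁ = 0.66:
  ψ₁ = 0.660: g = -0.2551, g' = -0.985 → ψ₁ = 0.401
  ψ₁ = 0.401: g = -0.0252, g' = -0.844 → ψ₁ = 0.371
Converged at ψ₁ = 0.371.
Drum-1 compositions:
  1-butene: x = 0.300, y = 0.760
  acetone: x = 0.700, y = 0.240
Drum-2 feed = drum-1 liquid: z₂ = (0.3004, 0.6996).
Drum 2:
Material balance + equilibrium reduce to Σ zᵢ(Kᵢ−1)/(1+ψ₂(Kᵢ−1)) = 0.
g(0) = ΣzᵢKᵢ − 1 = 0.650 and g(1) = 1 − Σzᵢ/Kᵢ = -0.308, so a root lies in (0, 1).
Iterate (Newton) starting at ψ₂ = 0.48:
  ψ₂ = 0.480: g = -0.0057, g' = -0.685 → ψ₂ = 0.472
Converged at ψ₂ = 0.472.
  1-butene: x = 0.120, y = 0.502
  acetone: x = 0.880, y = 0.498

x_acetone (drum 2) = 0.880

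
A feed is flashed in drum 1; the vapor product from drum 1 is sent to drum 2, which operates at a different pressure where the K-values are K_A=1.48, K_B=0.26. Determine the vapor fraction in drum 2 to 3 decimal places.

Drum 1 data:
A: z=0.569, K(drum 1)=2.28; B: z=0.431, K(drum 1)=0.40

V/F (drum 2) = 0.416

Drum 1:
Binary case is linear: z₁(K₁−1)(1+ψ₁(K₂−1)) + z₂(K₂−1)(1+ψ₁(K₁−1)) = 0
⇒ ψ₁ = [z₁(K₁−1)+z₂(K₂−1)] / [−(K₁−1)(K₂−1)] = 0.4697/0.7680 = 0.612
Drum-1 compositions:
  A: x = 0.319, y = 0.728
  B: x = 0.681, y = 0.272
Drum-2 feed = drum-1 vapor: z₂ = (0.7277, 0.2723).
Drum 2:
Rachford–Rice: g(ψ₂) = Σ zᵢ(Kᵢ−1)/(1+ψ₂(Kᵢ−1)) = 0.
Feasibility: ΣzᵢKᵢ = 1.148, Σzᵢ/Kᵢ = 1.539 — both > 1, two phases present.
Binary case is linear: z₁(K₁−1)(1+ψ₂(K₂−1)) + z₂(K₂−1)(1+ψ₂(K₁−1)) = 0
⇒ ψ₂ = [z₁(K₁−1)+z₂(K₂−1)] / [−(K₁−1)(K₂−1)] = 0.1477/0.3552 = 0.416
  A: x = 0.607, y = 0.898
  B: x = 0.393, y = 0.102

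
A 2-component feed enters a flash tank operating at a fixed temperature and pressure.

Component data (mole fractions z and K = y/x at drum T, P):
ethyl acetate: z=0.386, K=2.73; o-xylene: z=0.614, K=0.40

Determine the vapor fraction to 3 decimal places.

Material balance + equilibrium reduce to Σ zᵢ(Kᵢ−1)/(1+ψ(Kᵢ−1)) = 0.
Feasibility: ΣzᵢKᵢ = 1.299, Σzᵢ/Kᵢ = 1.676 — both > 1, two phases present.
Binary case is linear: z₁(K₁−1)(1+ψ(K₂−1)) + z₂(K₂−1)(1+ψ(K₁−1)) = 0
⇒ ψ = [z₁(K₁−1)+z₂(K₂−1)] / [−(K₁−1)(K₂−1)] = 0.2994/1.0380 = 0.288

ψ = 0.288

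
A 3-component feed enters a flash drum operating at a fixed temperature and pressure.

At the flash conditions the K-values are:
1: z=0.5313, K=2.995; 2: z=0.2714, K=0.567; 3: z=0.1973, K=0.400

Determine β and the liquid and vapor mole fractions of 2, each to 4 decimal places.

Let β = V/F and solve Σ zᵢ(Kᵢ−1)/(1+β(Kᵢ−1)) = 0.
g(0) = ΣzᵢKᵢ − 1 = 0.8240 and g(1) = 1 − Σzᵢ/Kᵢ = -0.1493, so a root lies in (0, 1).
Iterate (Newton) starting at β = 0.5:
  β = 0.5000: g = 0.21153, g' = -0.7578 → β = 0.7791
  β = 0.7791: g = 0.01530, g' = -0.6904 → β = 0.8013
  β = 0.8013: g = -0.00006, g' = -0.6959 → β = 0.8012
Converged at β = 0.8012.
Compositions from xᵢ = zᵢ/(1+β(Kᵢ−1)), yᵢ = Kᵢxᵢ:
  1: x = 0.2045, y = 0.6124
  2: x = 0.4156, y = 0.2356
  3: x = 0.3800, y = 0.1520

β = 0.8012, x_2 = 0.4156, y_2 = 0.2356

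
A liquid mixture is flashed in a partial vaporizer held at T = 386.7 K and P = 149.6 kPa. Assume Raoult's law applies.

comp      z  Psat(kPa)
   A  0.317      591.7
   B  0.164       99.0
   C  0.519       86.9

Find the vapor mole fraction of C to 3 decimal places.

Raoult's law: Kᵢ = Pᵢˢᵃᵗ/P = Pᵢˢᵃᵗ/149.6.
  K_A = 591.7/149.6 = 3.95521, K_B = 99.0/149.6 = 0.66176, K_C = 86.9/149.6 = 0.58088
Material balance + equilibrium reduce to Σ zᵢ(Kᵢ−1)/(1+ψ(Kᵢ−1)) = 0.
Check two-phase: ΣzᵢKᵢ = 1.664 > 1 and Σzᵢ/Kᵢ = 1.221 > 1, so g(0) = 0.664 > 0 and g(1) = -0.221 < 0.
Iterate (Newton) starting at ψ = 0.5:
  ψ = 0.500: g = 0.0362, g' = -0.624 → ψ = 0.558
  ψ = 0.558: g = 0.0014, g' = -0.578 → ψ = 0.560
Converged at ψ = 0.560.
Compositions from xᵢ = zᵢ/(1+ψ(Kᵢ−1)), yᵢ = Kᵢxᵢ:
  A: x = 0.119, y = 0.472
  B: x = 0.202, y = 0.134
  C: x = 0.678, y = 0.394

y_C = 0.394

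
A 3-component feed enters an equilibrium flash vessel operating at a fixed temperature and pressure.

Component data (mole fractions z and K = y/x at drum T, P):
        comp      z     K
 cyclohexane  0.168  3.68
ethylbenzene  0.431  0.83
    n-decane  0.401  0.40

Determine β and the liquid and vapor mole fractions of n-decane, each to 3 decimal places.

Rachford–Rice: g(β) = Σ zᵢ(Kᵢ−1)/(1+β(Kᵢ−1)) = 0.
Check two-phase: ΣzᵢKᵢ = 1.136 > 1 and Σzᵢ/Kᵢ = 1.567 > 1, so g(0) = 0.136 > 0 and g(1) = -0.567 < 0.
Newton iteration, β⁰ = 0.3:
  β = 0.300: g = -0.1210, g' = -0.599 → β = 0.098
  β = 0.098: g = 0.0264, g' = -0.933 → β = 0.126
  β = 0.126: g = 0.0011, g' = -0.855 → β = 0.128
Converged at β = 0.128.
Compositions from xᵢ = zᵢ/(1+β(Kᵢ−1)), yᵢ = Kᵢxᵢ:
  cyclohexane: x = 0.125, y = 0.461
  ethylbenzene: x = 0.441, y = 0.366
  n-decane: x = 0.434, y = 0.174

β = 0.128, x_n-decane = 0.434, y_n-decane = 0.174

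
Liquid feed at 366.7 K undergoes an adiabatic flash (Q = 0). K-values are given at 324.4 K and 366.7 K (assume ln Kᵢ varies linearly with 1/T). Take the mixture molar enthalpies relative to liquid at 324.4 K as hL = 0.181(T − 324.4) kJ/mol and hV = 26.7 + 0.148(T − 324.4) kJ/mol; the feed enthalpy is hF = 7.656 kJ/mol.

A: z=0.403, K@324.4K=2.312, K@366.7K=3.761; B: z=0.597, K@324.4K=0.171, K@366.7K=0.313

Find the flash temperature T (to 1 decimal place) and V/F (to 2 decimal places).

Adiabatic flash: solve Rachford–Rice at each trial T, then check hF = ψ·hV(T) + (1−ψ)·hL(T).
  T = 324.4 K: K = (2.312, 0.171), RR gives ψ = 0.031, H_out = 0.830 kJ/mol
  T = 366.7 K: K = (3.761, 0.313), RR gives ψ = 0.370, H_out = 17.028 kJ/mol
  T = 345.5 K: K = (2.991, 0.236), RR gives ψ = 0.227, H_out = 9.731 kJ/mol
  T = 334.9 K: K = (2.639, 0.202), RR gives ψ = 0.140, H_out = 5.602 kJ/mol
  T = 340.2 K: K = (2.812, 0.218), RR gives ψ = 0.186, H_out = 7.729 kJ/mol
  T = 337.5 K: K = (2.723, 0.210), RR gives ψ = 0.163, H_out = 6.664 kJ/mol
  T = 338.9 K: K = (2.769, 0.214), RR gives ψ = 0.175, H_out = 7.221 kJ/mol
Linear interpolation between T = 338.9 (H_out = 7.221) and T = 340.2 (H_out = 7.729) on hF = 7.656 gives T ≈ 340.0 K, at which ψ = 0.18.

T = 340.0 K, V/F = 0.18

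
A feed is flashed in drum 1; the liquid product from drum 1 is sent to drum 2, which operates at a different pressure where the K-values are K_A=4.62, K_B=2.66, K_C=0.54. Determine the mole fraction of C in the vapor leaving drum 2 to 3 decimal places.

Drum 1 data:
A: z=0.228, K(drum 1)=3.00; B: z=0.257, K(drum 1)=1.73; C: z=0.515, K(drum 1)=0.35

Drum 1:
Iterate (Newton) starting at ψ₁ = 0.51:
  ψ₁ = 0.510: g = -0.1383, g' = -0.783 → ψ₁ = 0.333
  ψ₁ = 0.333: g = -0.0029, g' = -0.771 → ψ₁ = 0.330
Converged at ψ₁ = 0.330.
Drum-1 compositions:
  A: x = 0.137, y = 0.412
  B: x = 0.207, y = 0.358
  C: x = 0.655, y = 0.229
Drum-2 feed = drum-1 liquid: z₂ = (0.1374, 0.2072, 0.6554).
Drum 2:
Material balance + equilibrium reduce to Σ zᵢ(Kᵢ−1)/(1+ψ₂(Kᵢ−1)) = 0.
g(0) = ΣzᵢKᵢ − 1 = 0.540 and g(1) = 1 − Σzᵢ/Kᵢ = -0.321, so a root lies in (0, 1).
Newton iteration, ψ₂⁰ = 0.5:
  ψ₂ = 0.500: g = -0.0266, g' = -0.632 → ψ₂ = 0.458
  ψ₂ = 0.458: g = 0.0006, g' = -0.662 → ψ₂ = 0.459
Converged at ψ₂ = 0.459.
  A: x = 0.052, y = 0.239
  B: x = 0.118, y = 0.313
  C: x = 0.831, y = 0.449

y_C (drum 2) = 0.449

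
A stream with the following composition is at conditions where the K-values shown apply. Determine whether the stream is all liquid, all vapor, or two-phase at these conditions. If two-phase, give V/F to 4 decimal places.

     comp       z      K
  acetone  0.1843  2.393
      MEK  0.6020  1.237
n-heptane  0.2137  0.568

ΣzᵢKᵢ = 1.3071; Σzᵢ/Kᵢ = 0.9399.
Since Σzᵢ/Kᵢ < 1 the mixture is above its dew point — single vapor phase.

all vapor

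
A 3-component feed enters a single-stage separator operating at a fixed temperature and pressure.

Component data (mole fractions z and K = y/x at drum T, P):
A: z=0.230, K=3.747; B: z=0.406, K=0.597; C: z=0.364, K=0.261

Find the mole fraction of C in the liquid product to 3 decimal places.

x_C = 0.401

Newton iteration, β⁰ = 0.5:
  β = 0.500: g = -0.3654, g' = -0.912 → β = 0.099
  β = 0.099: g = 0.0358, g' = -1.375 → β = 0.125
  β = 0.125: g = 0.0013, g' = -1.275 → β = 0.126
Converged at β = 0.126.
Compositions from xᵢ = zᵢ/(1+β(Kᵢ−1)), yᵢ = Kᵢxᵢ:
  A: x = 0.171, y = 0.640
  B: x = 0.428, y = 0.255
  C: x = 0.401, y = 0.105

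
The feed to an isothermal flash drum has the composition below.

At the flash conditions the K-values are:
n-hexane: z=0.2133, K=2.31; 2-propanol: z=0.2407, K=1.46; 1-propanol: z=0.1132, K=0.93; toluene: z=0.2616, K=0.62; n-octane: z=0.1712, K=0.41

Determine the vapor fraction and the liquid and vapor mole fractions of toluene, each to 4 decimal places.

Let ψ = V/F and solve Σ zᵢ(Kᵢ−1)/(1+ψ(Kᵢ−1)) = 0.
Feasibility: ΣzᵢKᵢ = 1.1818, Σzᵢ/Kᵢ = 1.2184 — both > 1, two phases present.
Newton iteration, ψ⁰ = 0.44:
  ψ = 0.4400: g = 0.00537, g' = -0.3463 → ψ = 0.4555
Converged at ψ = 0.4555.
Compositions from xᵢ = zᵢ/(1+ψ(Kᵢ−1)), yᵢ = Kᵢxᵢ:
  n-hexane: x = 0.1336, y = 0.3086
  2-propanol: x = 0.1990, y = 0.2905
  1-propanol: x = 0.1169, y = 0.1087
  toluene: x = 0.3164, y = 0.1961
  n-octane: x = 0.2341, y = 0.0960

ψ = 0.4555, x_toluene = 0.3164, y_toluene = 0.1961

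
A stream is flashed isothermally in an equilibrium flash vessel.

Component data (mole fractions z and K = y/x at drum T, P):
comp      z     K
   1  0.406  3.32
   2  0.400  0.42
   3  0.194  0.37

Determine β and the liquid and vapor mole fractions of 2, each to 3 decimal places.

β = 0.424, x_2 = 0.531, y_2 = 0.223

Material balance + equilibrium reduce to Σ zᵢ(Kᵢ−1)/(1+β(Kᵢ−1)) = 0.
Check two-phase: ΣzᵢKᵢ = 1.588 > 1 and Σzᵢ/Kᵢ = 1.599 > 1, so g(0) = 0.588 > 0 and g(1) = -0.599 < 0.
Newton–Raphson from β = 0.45:
  β = 0.450: g = -0.0237, g' = -0.919 → β = 0.424
Converged at β = 0.424.
Compositions from xᵢ = zᵢ/(1+β(Kᵢ−1)), yᵢ = Kᵢxᵢ:
  1: x = 0.205, y = 0.679
  2: x = 0.531, y = 0.223
  3: x = 0.265, y = 0.098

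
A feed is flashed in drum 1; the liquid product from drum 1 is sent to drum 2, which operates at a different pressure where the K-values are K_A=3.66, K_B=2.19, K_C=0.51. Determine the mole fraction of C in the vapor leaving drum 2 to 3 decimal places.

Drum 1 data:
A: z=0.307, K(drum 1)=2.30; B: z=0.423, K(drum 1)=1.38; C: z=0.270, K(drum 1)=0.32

y_C (drum 2) = 0.387

Drum 1:
Let ψ₁ = V/F and solve Σ zᵢ(Kᵢ−1)/(1+ψ₁(Kᵢ−1)) = 0.
Feasibility: ΣzᵢKᵢ = 1.376, Σzᵢ/Kᵢ = 1.284 — both > 1, two phases present.
Iterate (Newton) starting at ψ₁ = 0.5:
  ψ₁ = 0.500: g = 0.0988, g' = -0.520 → ψ₁ = 0.690
  ψ₁ = 0.690: g = -0.0081, g' = -0.625 → ψ₁ = 0.677
Converged at ψ₁ = 0.677.
Drum-1 compositions:
  A: x = 0.163, y = 0.376
  B: x = 0.336, y = 0.464
  C: x = 0.500, y = 0.160
Drum-2 feed = drum-1 liquid: z₂ = (0.1633, 0.3365, 0.5002).
Drum 2:
Rachford–Rice: g(ψ₂) = Σ zᵢ(Kᵢ−1)/(1+ψ₂(Kᵢ−1)) = 0.
g(0) = ΣzᵢKᵢ − 1 = 0.590 and g(1) = 1 − Σzᵢ/Kᵢ = -0.179, so a root lies in (0, 1).
Iterate (Newton) starting at ψ₂ = 0.5:
  ψ₂ = 0.500: g = 0.1128, g' = -0.611 → ψ₂ = 0.685
  ψ₂ = 0.685: g = 0.0057, g' = -0.562 → ψ₂ = 0.695
Converged at ψ₂ = 0.695.
  A: x = 0.057, y = 0.210
  B: x = 0.184, y = 0.403
  C: x = 0.758, y = 0.387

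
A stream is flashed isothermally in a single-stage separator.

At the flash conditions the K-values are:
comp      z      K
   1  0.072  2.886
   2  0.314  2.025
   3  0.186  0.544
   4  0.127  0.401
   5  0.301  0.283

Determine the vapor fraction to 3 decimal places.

Let ψ = V/F and solve Σ zᵢ(Kᵢ−1)/(1+ψ(Kᵢ−1)) = 0.
Feasibility: ΣzᵢKᵢ = 1.081, Σzᵢ/Kᵢ = 1.902 — both > 1, two phases present.
Newton iteration, ψ⁰ = 0.5:
  ψ = 0.500: g = -0.2722, g' = -0.746 → ψ = 0.135
  ψ = 0.135: g = -0.0211, g' = -0.705 → ψ = 0.105
Converged at ψ = 0.105.

ψ = 0.105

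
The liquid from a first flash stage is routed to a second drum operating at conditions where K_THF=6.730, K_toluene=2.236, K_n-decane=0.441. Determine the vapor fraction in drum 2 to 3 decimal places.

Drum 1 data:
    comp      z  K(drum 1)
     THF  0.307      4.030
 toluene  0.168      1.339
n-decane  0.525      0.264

V/F (drum 2) = 0.290

Drum 1:
Let ψ₁ = V/F and solve Σ zᵢ(Kᵢ−1)/(1+ψ₁(Kᵢ−1)) = 0.
Feasibility: ΣzᵢKᵢ = 1.601, Σzᵢ/Kᵢ = 2.190 — both > 1, two phases present.
Newton iteration, ψ₁⁰ = 0.5:
  ψ₁ = 0.500: g = -0.1928, g' = -1.172 → ψ₁ = 0.335
Converged at ψ₁ = 0.335.
Drum-1 compositions:
  THF: x = 0.152, y = 0.614
  toluene: x = 0.151, y = 0.202
  n-decane: x = 0.697, y = 0.184
Drum-2 feed = drum-1 liquid: z₂ = (0.1524, 0.1509, 0.6968).
Drum 2:
Material balance + equilibrium reduce to Σ zᵢ(Kᵢ−1)/(1+ψ₂(Kᵢ−1)) = 0.
Feasibility: ΣzᵢKᵢ = 1.670, Σzᵢ/Kᵢ = 1.670 — both > 1, two phases present.
Iterate (Newton) starting at ψ₂ = 0.5:
  ψ₂ = 0.500: g = -0.1994, g' = -0.842 → ψ₂ = 0.263
  ψ₂ = 0.263: g = 0.0321, g' = -1.226 → ψ₂ = 0.289
  ψ₂ = 0.289: g = 0.0011, g' = -1.143 → ψ₂ = 0.290
Converged at ψ₂ = 0.290.
  THF: x = 0.057, y = 0.385
  toluene: x = 0.111, y = 0.248
  n-decane: x = 0.832, y = 0.367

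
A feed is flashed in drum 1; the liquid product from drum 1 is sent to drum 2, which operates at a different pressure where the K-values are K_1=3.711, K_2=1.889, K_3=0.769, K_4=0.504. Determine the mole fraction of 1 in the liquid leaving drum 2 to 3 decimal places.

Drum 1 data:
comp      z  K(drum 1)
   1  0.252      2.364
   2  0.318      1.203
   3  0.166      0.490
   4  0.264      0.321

Drum 1:
Let ψ₁ = V/F and solve Σ zᵢ(Kᵢ−1)/(1+ψ₁(Kᵢ−1)) = 0.
g(0) = ΣzᵢKᵢ − 1 = 0.144 and g(1) = 1 − Σzᵢ/Kᵢ = -0.532, so a root lies in (0, 1).
Newton–Raphson from ψ₁ = 0.5:
  ψ₁ = 0.500: g = -0.1221, g' = -0.533 → ψ₁ = 0.271
  ψ₁ = 0.271: g = -0.0058, g' = -0.503 → ψ₁ = 0.260
Converged at ψ₁ = 0.260.
Drum-1 compositions:
  1: x = 0.186, y = 0.440
  2: x = 0.302, y = 0.363
  3: x = 0.191, y = 0.094
  4: x = 0.320, y = 0.103
Drum-2 feed = drum-1 liquid: z₂ = (0.1861, 0.3021, 0.1913, 0.3205).
Drum 2:
Material balance + equilibrium reduce to Σ zᵢ(Kᵢ−1)/(1+ψ₂(Kᵢ−1)) = 0.
g(0) = ΣzᵢKᵢ − 1 = 0.570 and g(1) = 1 − Σzᵢ/Kᵢ = -0.095, so a root lies in (0, 1).
Newton–Raphson from ψ₂ = 0.5:
  ψ₂ = 0.500: g = 0.1388, g' = -0.513 → ψ₂ = 0.770
  ψ₂ = 0.770: g = 0.0118, g' = -0.449 → ψ₂ = 0.797
  ψ₂ = 0.797: g = -0.0000, g' = -0.450 → ψ₂ = 0.796
Converged at ψ₂ = 0.796.
  1: x = 0.059, y = 0.219
  2: x = 0.177, y = 0.334
  3: x = 0.234, y = 0.180
  4: x = 0.530, y = 0.267

x_1 (drum 2) = 0.059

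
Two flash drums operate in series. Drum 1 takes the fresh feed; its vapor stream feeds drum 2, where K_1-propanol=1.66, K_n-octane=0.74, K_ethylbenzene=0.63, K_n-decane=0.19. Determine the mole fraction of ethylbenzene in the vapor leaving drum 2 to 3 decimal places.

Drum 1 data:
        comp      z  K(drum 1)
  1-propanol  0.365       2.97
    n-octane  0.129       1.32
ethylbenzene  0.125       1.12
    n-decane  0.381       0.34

y_ethylbenzene (drum 2) = 0.091

Drum 1:
Rachford–Rice: g(ψ₁) = Σ zᵢ(Kᵢ−1)/(1+ψ₁(Kᵢ−1)) = 0.
Check two-phase: ΣzᵢKᵢ = 1.524 > 1 and Σzᵢ/Kᵢ = 1.453 > 1, so g(0) = 0.524 > 0 and g(1) = -0.453 < 0.
Iterate (Newton) starting at ψ₁ = 0.5:
  ψ₁ = 0.500: g = 0.0367, g' = -0.741 → ψ₁ = 0.550
  ψ₁ = 0.550: g = -0.0001, g' = -0.746 → ψ₁ = 0.549
Converged at ψ₁ = 0.549.
Drum-1 compositions:
  1-propanol: x = 0.175, y = 0.521
  n-octane: x = 0.110, y = 0.145
  ethylbenzene: x = 0.117, y = 0.131
  n-decane: x = 0.598, y = 0.203
Drum-2 feed = drum-1 vapor: z₂ = (0.5206, 0.1448, 0.1313, 0.2032).
Drum 2:
Rachford–Rice: g(ψ₂) = Σ zᵢ(Kᵢ−1)/(1+ψ₂(Kᵢ−1)) = 0.
Check two-phase: ΣzᵢKᵢ = 1.093 > 1 and Σzᵢ/Kᵢ = 1.787 > 1, so g(0) = 0.093 > 0 and g(1) = -0.787 < 0.
Iterate (Newton) starting at ψ₂ = 0.66:
  ψ₂ = 0.660: g = -0.2241, g' = -0.771 → ψ₂ = 0.369
  ψ₂ = 0.369: g = -0.0566, g' = -0.454 → ψ₂ = 0.245
  ψ₂ = 0.245: g = -0.0032, g' = -0.408 → ψ₂ = 0.237
Converged at ψ₂ = 0.237.
  1-propanol: x = 0.450, y = 0.747
  n-octane: x = 0.154, y = 0.114
  ethylbenzene: x = 0.144, y = 0.091
  n-decane: x = 0.252, y = 0.048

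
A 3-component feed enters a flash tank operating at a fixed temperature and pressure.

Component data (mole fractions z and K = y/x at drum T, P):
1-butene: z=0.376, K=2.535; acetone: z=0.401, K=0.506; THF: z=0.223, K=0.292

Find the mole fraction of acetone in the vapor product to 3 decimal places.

Material balance + equilibrium reduce to Σ zᵢ(Kᵢ−1)/(1+ψ(Kᵢ−1)) = 0.
g(0) = ΣzᵢKᵢ − 1 = 0.221 and g(1) = 1 − Σzᵢ/Kᵢ = -0.705, so a root lies in (0, 1).
Newton–Raphson from ψ = 0.57:
  ψ = 0.570: g = -0.2326, g' = -0.756 → ψ = 0.262
  ψ = 0.262: g = -0.0099, g' = -0.748 → ψ = 0.249
Converged at ψ = 0.249.
Compositions from xᵢ = zᵢ/(1+ψ(Kᵢ−1)), yᵢ = Kᵢxᵢ:
  1-butene: x = 0.272, y = 0.690
  acetone: x = 0.457, y = 0.231
  THF: x = 0.271, y = 0.079

y_acetone = 0.231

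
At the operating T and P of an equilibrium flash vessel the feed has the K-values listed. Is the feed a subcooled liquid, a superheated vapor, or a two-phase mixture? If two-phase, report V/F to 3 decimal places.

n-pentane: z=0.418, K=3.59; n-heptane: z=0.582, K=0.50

ΣzᵢKᵢ = 1.792; Σzᵢ/Kᵢ = 1.280.
Both exceed 1, so a two-phase solution exists.
Material balance + equilibrium reduce to Σ zᵢ(Kᵢ−1)/(1+ψ(Kᵢ−1)) = 0.
Newton–Raphson from ψ = 0.4:
  ψ = 0.400: g = 0.1680, g' = -0.904 → ψ = 0.586
  ψ = 0.586: g = 0.0185, g' = -0.733 → ψ = 0.611
Converged at ψ = 0.611.

two-phase, V/F = 0.611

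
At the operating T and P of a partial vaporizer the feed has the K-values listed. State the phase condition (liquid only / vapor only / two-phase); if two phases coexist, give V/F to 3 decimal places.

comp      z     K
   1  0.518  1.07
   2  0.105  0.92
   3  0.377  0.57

ΣzᵢKᵢ = 0.866; Σzᵢ/Kᵢ = 1.260.
Since ΣzᵢKᵢ < 1 the mixture is below its bubble point — single liquid phase.

liquid only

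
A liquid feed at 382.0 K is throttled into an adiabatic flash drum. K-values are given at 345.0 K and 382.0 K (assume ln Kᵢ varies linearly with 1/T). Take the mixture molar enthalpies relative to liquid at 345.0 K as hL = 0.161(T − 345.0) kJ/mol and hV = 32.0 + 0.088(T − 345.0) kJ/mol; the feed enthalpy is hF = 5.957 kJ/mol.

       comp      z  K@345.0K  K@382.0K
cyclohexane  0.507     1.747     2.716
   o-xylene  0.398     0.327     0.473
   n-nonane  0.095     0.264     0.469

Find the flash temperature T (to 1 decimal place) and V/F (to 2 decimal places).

Adiabatic flash: solve Rachford–Rice at each trial T, then check hF = ψ·hV(T) + (1−ψ)·hL(T).
  T = 345.0 K: K = (1.747, 0.327, 0.264), RR gives ψ = 0.080, H_out = 2.559 kJ/mol
  T = 382.0 K: K = (2.716, 0.473, 0.469), RR gives ψ = 0.673, H_out = 25.685 kJ/mol
  T = 363.5 K: K = (2.203, 0.397, 0.357), RR gives ψ = 0.420, H_out = 15.856 kJ/mol
  T = 354.2 K: K = (1.966, 0.361, 0.308), RR gives ψ = 0.271, H_out = 9.961 kJ/mol
  T = 349.6 K: K = (1.855, 0.344, 0.285), RR gives ψ = 0.183, H_out = 6.530 kJ/mol
  T = 347.3 K: K = (1.801, 0.335, 0.275), RR gives ψ = 0.134, H_out = 4.625 kJ/mol
Linear interpolation between T = 347.3 (H_out = 4.625) and T = 349.6 (H_out = 6.530) on hF = 5.957 gives T ≈ 348.9 K, at which ψ = 0.17.

T = 348.9 K, V/F = 0.17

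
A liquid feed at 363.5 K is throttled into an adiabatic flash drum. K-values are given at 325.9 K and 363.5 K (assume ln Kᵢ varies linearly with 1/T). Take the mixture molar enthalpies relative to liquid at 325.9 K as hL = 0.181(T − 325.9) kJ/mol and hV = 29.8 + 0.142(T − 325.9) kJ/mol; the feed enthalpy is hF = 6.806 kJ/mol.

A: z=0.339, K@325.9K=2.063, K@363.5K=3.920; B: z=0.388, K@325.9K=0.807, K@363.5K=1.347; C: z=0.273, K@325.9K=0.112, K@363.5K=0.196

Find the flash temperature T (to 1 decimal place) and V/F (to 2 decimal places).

Adiabatic flash: solve Rachford–Rice at each trial T, then check hF = ψ·hV(T) + (1−ψ)·hL(T).
  T = 325.9 K: K = (2.063, 0.807, 0.112), RR gives ψ = 0.072, H_out = 2.136 kJ/mol
  T = 363.5 K: K = (3.920, 1.347, 0.196), RR gives ψ = 0.643, H_out = 25.016 kJ/mol
  T = 344.7 K: K = (2.894, 1.057, 0.150), RR gives ψ = 0.442, H_out = 16.243 kJ/mol
  T = 335.3 K: K = (2.455, 0.927, 0.130), RR gives ψ = 0.291, H_out = 10.259 kJ/mol
  T = 330.6 K: K = (2.253, 0.866, 0.121), RR gives ψ = 0.193, H_out = 6.552 kJ/mol
  T = 333.0 K: K = (2.355, 0.897, 0.126), RR gives ψ = 0.245, H_out = 8.520 kJ/mol
Linear interpolation between T = 330.6 (H_out = 6.552) and T = 333.0 (H_out = 8.520) on hF = 6.806 gives T ≈ 330.9 K, at which ψ = 0.20.

T = 330.9 K, V/F = 0.20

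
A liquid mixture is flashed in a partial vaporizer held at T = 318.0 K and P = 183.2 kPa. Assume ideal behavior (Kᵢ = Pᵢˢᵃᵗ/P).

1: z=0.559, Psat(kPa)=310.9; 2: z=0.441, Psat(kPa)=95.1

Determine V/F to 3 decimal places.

Raoult's law: Kᵢ = Pᵢˢᵃᵗ/P = Pᵢˢᵃᵗ/183.2.
  K_1 = 310.9/183.2 = 1.69705, K_2 = 95.1/183.2 = 0.51910
Material balance + equilibrium reduce to Σ zᵢ(Kᵢ−1)/(1+V/F(Kᵢ−1)) = 0.
Check two-phase: ΣzᵢKᵢ = 1.178 > 1 and Σzᵢ/Kᵢ = 1.179 > 1, so g(0) = 0.178 > 0 and g(1) = -0.179 < 0.
Binary case is linear: z₁(K₁−1)(1+V/F(K₂−1)) + z₂(K₂−1)(1+V/F(K₁−1)) = 0
⇒ V/F = [z₁(K₁−1)+z₂(K₂−1)] / [−(K₁−1)(K₂−1)] = 0.1776/0.3352 = 0.530

V/F = 0.530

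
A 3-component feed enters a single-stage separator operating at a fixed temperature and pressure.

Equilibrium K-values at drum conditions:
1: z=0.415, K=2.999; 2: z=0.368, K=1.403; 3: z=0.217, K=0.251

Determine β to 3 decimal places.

Material balance + equilibrium reduce to Σ zᵢ(Kᵢ−1)/(1+β(Kᵢ−1)) = 0.
g(0) = ΣzᵢKᵢ − 1 = 0.815 and g(1) = 1 − Σzᵢ/Kᵢ = -0.265, so a root lies in (0, 1).
Newton iteration, β⁰ = 0.5:
  β = 0.500: g = 0.2785, g' = -0.767 → β = 0.863
  β = 0.863: g = -0.0451, g' = -1.229 → β = 0.826
  β = 0.826: g = -0.0023, g' = -1.108 → β = 0.824
Converged at β = 0.824.

β = 0.824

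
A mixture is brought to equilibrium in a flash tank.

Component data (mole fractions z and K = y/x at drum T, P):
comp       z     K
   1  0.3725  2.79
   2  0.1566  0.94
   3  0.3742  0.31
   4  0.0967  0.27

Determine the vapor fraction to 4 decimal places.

Let ψ = V/F and solve Σ zᵢ(Kᵢ−1)/(1+ψ(Kᵢ−1)) = 0.
g(0) = ΣzᵢKᵢ − 1 = 0.3286 and g(1) = 1 − Σzᵢ/Kᵢ = -0.8654, so a root lies in (0, 1).
Newton iteration, ψ⁰ = 0.31:
  ψ = 0.3100: g = -0.00044, g' = -0.8686 → ψ = 0.3095
Converged at ψ = 0.3095.

ψ = 0.3095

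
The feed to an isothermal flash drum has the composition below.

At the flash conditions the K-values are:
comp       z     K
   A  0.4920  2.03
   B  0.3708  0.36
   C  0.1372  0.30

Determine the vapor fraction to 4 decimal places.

ψ = 0.2563

Let ψ = V/F and solve Σ zᵢ(Kᵢ−1)/(1+ψ(Kᵢ−1)) = 0.
g(0) = ΣzᵢKᵢ − 1 = 0.1734 and g(1) = 1 − Σzᵢ/Kᵢ = -0.7297, so a root lies in (0, 1).
Newton–Raphson from ψ = 0.65:
  ψ = 0.6500: g = -0.27904, g' = -0.8589 → ψ = 0.3251
  ψ = 0.3251: g = -0.04438, g' = -0.6478 → ψ = 0.2566
  ψ = 0.2566: g = -0.00020, g' = -0.6439 → ψ = 0.2563
Converged at ψ = 0.2563.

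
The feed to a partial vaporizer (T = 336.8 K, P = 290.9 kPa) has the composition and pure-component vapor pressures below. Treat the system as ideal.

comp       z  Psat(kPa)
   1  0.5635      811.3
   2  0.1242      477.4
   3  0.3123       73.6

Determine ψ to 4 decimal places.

Raoult's law: Kᵢ = Pᵢˢᵃᵗ/P = Pᵢˢᵃᵗ/290.9.
  K_1 = 811.3/290.9 = 2.788931, K_2 = 477.4/290.9 = 1.641114, K_3 = 73.6/290.9 = 0.253008
Let ψ = V/F and solve Σ zᵢ(Kᵢ−1)/(1+ψ(Kᵢ−1)) = 0.
g(0) = ΣzᵢKᵢ − 1 = 0.8544 and g(1) = 1 − Σzᵢ/Kᵢ = -0.5121, so a root lies in (0, 1).
Newton–Raphson from ψ = 0.5:
  ψ = 0.5000: g = 0.22005, g' = -0.9757 → ψ = 0.7255
  ψ = 0.7255: g = -0.01628, g' = -1.1959 → ψ = 0.7119
  ψ = 0.7119: g = -0.00019, g' = -1.1679 → ψ = 0.7117
Converged at ψ = 0.7117.

ψ = 0.7117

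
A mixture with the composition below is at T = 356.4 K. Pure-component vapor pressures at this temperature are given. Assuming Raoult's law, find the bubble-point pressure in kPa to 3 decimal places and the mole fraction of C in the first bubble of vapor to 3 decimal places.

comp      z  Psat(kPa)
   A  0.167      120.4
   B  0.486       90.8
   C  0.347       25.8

Pbub = 73.188 kPa, y_C = 0.122

At the bubble point ψ → 0, so ΣzᵢKᵢ = 1 with Kᵢ = Pᵢˢᵃᵗ/P ⇒ P = ΣzᵢPᵢˢᵃᵗ.
P = 0.167·120.4 + 0.486·90.8 + 0.347·25.8 = 73.188 kPa
yᵢ = zᵢPᵢˢᵃᵗ/P ⇒ y_C = 0.347·25.8/73.188 = 0.122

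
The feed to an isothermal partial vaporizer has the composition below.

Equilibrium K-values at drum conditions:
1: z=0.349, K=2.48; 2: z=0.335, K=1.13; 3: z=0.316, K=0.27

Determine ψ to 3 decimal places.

Rachford–Rice: g(ψ) = Σ zᵢ(Kᵢ−1)/(1+ψ(Kᵢ−1)) = 0.
g(0) = ΣzᵢKᵢ − 1 = 0.329 and g(1) = 1 − Σzᵢ/Kᵢ = -0.608, so a root lies in (0, 1).
Iterate (Newton) starting at ψ = 0.41:
  ψ = 0.410: g = 0.0336, g' = -0.644 → ψ = 0.462
Converged at ψ = 0.462.

ψ = 0.462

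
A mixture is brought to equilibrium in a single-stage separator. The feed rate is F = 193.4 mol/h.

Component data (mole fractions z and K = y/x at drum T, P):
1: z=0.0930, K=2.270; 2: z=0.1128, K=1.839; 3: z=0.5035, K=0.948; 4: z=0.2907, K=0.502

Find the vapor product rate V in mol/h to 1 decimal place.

V = 29.3 mol/h

Let ψ = V/F and solve Σ zᵢ(Kᵢ−1)/(1+ψ(Kᵢ−1)) = 0.
g(0) = ΣzᵢKᵢ − 1 = 0.0418 and g(1) = 1 − Σzᵢ/Kᵢ = -0.2125, so a root lies in (0, 1).
Newton iteration, ψ⁰ = 0.57:
  ψ = 0.5700: g = -0.09660, g' = -0.2288 → ψ = 0.1479
  ψ = 0.1479: g = 0.00097, g' = -0.2546 → ψ = 0.1517
Converged at ψ = 0.1517.
Then V = ψ·F = 0.1517·193.4 = 29.3 mol/h and L = F − V = 164.1 mol/h.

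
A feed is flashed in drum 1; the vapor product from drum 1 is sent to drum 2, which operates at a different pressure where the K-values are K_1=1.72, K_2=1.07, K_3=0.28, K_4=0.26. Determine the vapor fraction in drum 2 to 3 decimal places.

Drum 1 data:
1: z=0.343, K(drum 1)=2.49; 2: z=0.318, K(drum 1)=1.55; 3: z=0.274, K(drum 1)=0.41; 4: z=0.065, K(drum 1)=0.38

Drum 1:
Let ψ₁ = V/F and solve Σ zᵢ(Kᵢ−1)/(1+ψ₁(Kᵢ−1)) = 0.
Check two-phase: ΣzᵢKᵢ = 1.484 > 1 and Σzᵢ/Kᵢ = 1.182 > 1, so g(0) = 0.484 > 0 and g(1) = -0.182 < 0.
Newton–Raphson from ψ₁ = 0.5:
  ψ₁ = 0.500: g = 0.1423, g' = -0.554 → ψ₁ = 0.757
  ψ₁ = 0.757: g = -0.0045, g' = -0.616 → ψ₁ = 0.750
Converged at ψ₁ = 0.750.
Drum-1 compositions:
  1: x = 0.162, y = 0.403
  2: x = 0.225, y = 0.349
  3: x = 0.491, y = 0.201
  4: x = 0.121, y = 0.046
Drum-2 feed = drum-1 vapor: z₂ = (0.4034, 0.3490, 0.2015, 0.0462).
Drum 2:
Iterate (Newton) starting at ψ₂ = 0.5:
  ψ₂ = 0.500: g = -0.0437, g' = -0.433 → ψ₂ = 0.399
  ψ₂ = 0.399: g = -0.0027, g' = -0.384 → ψ₂ = 0.392
Converged at ψ₂ = 0.392.
  1: x = 0.315, y = 0.541
  2: x = 0.340, y = 0.363
  3: x = 0.281, y = 0.079
  4: x = 0.065, y = 0.017

V/F (drum 2) = 0.392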